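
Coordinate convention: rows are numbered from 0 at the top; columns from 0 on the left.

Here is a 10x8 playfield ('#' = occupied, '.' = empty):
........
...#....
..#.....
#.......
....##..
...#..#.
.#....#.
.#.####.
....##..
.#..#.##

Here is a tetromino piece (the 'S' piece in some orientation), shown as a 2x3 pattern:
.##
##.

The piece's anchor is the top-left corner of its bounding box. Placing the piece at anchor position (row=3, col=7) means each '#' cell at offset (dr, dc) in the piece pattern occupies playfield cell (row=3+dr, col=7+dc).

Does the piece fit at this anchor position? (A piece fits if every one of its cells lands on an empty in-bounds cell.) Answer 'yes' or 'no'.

Check each piece cell at anchor (3, 7):
  offset (0,1) -> (3,8): out of bounds -> FAIL
  offset (0,2) -> (3,9): out of bounds -> FAIL
  offset (1,0) -> (4,7): empty -> OK
  offset (1,1) -> (4,8): out of bounds -> FAIL
All cells valid: no

Answer: no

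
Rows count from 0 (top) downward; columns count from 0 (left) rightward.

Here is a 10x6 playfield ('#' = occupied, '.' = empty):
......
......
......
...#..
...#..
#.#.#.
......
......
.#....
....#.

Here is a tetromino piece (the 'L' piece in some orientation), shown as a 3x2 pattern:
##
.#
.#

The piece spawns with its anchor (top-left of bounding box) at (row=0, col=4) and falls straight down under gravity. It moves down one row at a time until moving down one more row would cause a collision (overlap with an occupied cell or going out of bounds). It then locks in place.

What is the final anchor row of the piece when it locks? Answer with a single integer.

Answer: 4

Derivation:
Spawn at (row=0, col=4). Try each row:
  row 0: fits
  row 1: fits
  row 2: fits
  row 3: fits
  row 4: fits
  row 5: blocked -> lock at row 4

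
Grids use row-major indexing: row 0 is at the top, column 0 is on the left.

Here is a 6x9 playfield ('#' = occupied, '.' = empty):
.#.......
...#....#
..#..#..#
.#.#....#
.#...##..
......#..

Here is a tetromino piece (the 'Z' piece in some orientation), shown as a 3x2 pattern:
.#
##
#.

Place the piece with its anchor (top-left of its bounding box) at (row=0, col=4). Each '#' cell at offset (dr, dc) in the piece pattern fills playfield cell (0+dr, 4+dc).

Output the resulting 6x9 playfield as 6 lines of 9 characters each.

Fill (0+0,4+1) = (0,5)
Fill (0+1,4+0) = (1,4)
Fill (0+1,4+1) = (1,5)
Fill (0+2,4+0) = (2,4)

Answer: .#...#...
...###..#
..#.##..#
.#.#....#
.#...##..
......#..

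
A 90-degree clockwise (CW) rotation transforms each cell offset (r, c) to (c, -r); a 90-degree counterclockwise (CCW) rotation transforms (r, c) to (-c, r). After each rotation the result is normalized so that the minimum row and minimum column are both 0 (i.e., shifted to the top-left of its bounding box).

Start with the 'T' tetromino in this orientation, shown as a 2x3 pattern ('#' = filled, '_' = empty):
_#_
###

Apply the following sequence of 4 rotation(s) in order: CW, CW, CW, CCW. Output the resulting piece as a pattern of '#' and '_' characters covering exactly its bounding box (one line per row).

Start:
_#_
###
After rotation 1 (CW):
#_
##
#_
After rotation 2 (CW):
###
_#_
After rotation 3 (CW):
_#
##
_#
After rotation 4 (CCW):
###
_#_

Answer: ###
_#_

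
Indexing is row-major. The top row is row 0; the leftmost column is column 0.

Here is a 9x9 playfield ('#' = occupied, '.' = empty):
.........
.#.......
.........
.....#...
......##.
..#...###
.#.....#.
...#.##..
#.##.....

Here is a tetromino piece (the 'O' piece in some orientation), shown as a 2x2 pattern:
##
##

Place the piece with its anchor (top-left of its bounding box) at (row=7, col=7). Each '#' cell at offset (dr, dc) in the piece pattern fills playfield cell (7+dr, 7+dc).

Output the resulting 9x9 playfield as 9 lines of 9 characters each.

Fill (7+0,7+0) = (7,7)
Fill (7+0,7+1) = (7,8)
Fill (7+1,7+0) = (8,7)
Fill (7+1,7+1) = (8,8)

Answer: .........
.#.......
.........
.....#...
......##.
..#...###
.#.....#.
...#.####
#.##...##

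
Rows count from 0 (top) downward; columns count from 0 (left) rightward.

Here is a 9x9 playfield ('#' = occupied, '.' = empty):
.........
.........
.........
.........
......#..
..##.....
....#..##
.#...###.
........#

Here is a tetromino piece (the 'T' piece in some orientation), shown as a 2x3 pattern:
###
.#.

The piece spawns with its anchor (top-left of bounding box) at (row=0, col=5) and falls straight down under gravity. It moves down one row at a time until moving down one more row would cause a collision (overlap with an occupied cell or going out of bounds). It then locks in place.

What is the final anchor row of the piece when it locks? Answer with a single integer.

Answer: 2

Derivation:
Spawn at (row=0, col=5). Try each row:
  row 0: fits
  row 1: fits
  row 2: fits
  row 3: blocked -> lock at row 2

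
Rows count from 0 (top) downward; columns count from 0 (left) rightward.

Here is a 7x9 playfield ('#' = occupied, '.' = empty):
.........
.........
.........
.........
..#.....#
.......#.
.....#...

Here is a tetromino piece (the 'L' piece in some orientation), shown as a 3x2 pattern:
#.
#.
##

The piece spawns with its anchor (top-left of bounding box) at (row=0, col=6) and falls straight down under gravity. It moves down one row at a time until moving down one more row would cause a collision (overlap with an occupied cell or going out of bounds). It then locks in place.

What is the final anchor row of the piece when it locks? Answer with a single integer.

Answer: 2

Derivation:
Spawn at (row=0, col=6). Try each row:
  row 0: fits
  row 1: fits
  row 2: fits
  row 3: blocked -> lock at row 2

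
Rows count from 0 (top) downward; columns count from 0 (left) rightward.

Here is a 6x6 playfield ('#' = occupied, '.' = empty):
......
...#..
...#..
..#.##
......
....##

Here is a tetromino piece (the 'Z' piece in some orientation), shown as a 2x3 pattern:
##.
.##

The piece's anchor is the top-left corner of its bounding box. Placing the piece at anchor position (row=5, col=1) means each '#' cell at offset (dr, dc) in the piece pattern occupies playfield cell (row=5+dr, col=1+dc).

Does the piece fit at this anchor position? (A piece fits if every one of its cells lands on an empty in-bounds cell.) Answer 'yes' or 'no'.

Answer: no

Derivation:
Check each piece cell at anchor (5, 1):
  offset (0,0) -> (5,1): empty -> OK
  offset (0,1) -> (5,2): empty -> OK
  offset (1,1) -> (6,2): out of bounds -> FAIL
  offset (1,2) -> (6,3): out of bounds -> FAIL
All cells valid: no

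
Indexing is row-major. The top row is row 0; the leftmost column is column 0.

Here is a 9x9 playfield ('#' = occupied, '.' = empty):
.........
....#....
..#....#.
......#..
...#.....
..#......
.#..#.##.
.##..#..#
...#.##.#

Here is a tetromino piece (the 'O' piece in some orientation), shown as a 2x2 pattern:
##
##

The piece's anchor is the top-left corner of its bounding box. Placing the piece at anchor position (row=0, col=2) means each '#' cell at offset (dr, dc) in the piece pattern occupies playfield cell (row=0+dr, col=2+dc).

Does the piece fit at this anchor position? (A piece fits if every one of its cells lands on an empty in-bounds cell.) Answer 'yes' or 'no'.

Answer: yes

Derivation:
Check each piece cell at anchor (0, 2):
  offset (0,0) -> (0,2): empty -> OK
  offset (0,1) -> (0,3): empty -> OK
  offset (1,0) -> (1,2): empty -> OK
  offset (1,1) -> (1,3): empty -> OK
All cells valid: yes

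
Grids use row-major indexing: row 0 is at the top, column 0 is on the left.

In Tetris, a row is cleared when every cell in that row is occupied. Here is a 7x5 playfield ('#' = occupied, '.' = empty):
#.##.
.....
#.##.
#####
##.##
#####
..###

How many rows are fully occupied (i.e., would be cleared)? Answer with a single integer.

Answer: 2

Derivation:
Check each row:
  row 0: 2 empty cells -> not full
  row 1: 5 empty cells -> not full
  row 2: 2 empty cells -> not full
  row 3: 0 empty cells -> FULL (clear)
  row 4: 1 empty cell -> not full
  row 5: 0 empty cells -> FULL (clear)
  row 6: 2 empty cells -> not full
Total rows cleared: 2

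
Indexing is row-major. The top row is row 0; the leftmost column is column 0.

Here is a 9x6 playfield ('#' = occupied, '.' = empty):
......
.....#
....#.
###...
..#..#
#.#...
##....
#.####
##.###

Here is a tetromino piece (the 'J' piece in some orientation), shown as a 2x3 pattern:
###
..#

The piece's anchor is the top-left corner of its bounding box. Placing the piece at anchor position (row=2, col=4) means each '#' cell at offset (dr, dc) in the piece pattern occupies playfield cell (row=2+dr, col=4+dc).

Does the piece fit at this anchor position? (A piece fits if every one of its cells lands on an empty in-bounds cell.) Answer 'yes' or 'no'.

Answer: no

Derivation:
Check each piece cell at anchor (2, 4):
  offset (0,0) -> (2,4): occupied ('#') -> FAIL
  offset (0,1) -> (2,5): empty -> OK
  offset (0,2) -> (2,6): out of bounds -> FAIL
  offset (1,2) -> (3,6): out of bounds -> FAIL
All cells valid: no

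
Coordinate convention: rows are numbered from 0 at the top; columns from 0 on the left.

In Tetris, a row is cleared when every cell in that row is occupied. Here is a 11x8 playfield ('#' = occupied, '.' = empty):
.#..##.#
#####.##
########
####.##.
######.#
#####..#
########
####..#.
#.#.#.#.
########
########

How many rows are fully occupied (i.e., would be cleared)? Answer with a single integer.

Answer: 4

Derivation:
Check each row:
  row 0: 4 empty cells -> not full
  row 1: 1 empty cell -> not full
  row 2: 0 empty cells -> FULL (clear)
  row 3: 2 empty cells -> not full
  row 4: 1 empty cell -> not full
  row 5: 2 empty cells -> not full
  row 6: 0 empty cells -> FULL (clear)
  row 7: 3 empty cells -> not full
  row 8: 4 empty cells -> not full
  row 9: 0 empty cells -> FULL (clear)
  row 10: 0 empty cells -> FULL (clear)
Total rows cleared: 4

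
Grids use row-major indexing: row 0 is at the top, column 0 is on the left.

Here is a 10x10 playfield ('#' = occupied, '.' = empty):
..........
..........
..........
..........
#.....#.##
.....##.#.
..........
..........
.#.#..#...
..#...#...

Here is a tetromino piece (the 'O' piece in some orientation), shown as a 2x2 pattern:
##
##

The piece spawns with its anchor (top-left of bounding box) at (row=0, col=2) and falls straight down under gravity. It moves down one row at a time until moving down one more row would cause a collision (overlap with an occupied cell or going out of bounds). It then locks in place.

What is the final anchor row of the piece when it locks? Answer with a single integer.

Spawn at (row=0, col=2). Try each row:
  row 0: fits
  row 1: fits
  row 2: fits
  row 3: fits
  row 4: fits
  row 5: fits
  row 6: fits
  row 7: blocked -> lock at row 6

Answer: 6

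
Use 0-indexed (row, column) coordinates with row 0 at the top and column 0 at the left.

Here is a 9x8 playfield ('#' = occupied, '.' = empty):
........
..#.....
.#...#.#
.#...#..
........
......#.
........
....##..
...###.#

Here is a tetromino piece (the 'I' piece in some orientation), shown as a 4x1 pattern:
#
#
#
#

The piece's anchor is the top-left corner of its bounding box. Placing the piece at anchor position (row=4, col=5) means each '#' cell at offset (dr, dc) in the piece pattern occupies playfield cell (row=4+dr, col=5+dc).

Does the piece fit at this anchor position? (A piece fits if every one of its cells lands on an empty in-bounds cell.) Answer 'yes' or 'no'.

Answer: no

Derivation:
Check each piece cell at anchor (4, 5):
  offset (0,0) -> (4,5): empty -> OK
  offset (1,0) -> (5,5): empty -> OK
  offset (2,0) -> (6,5): empty -> OK
  offset (3,0) -> (7,5): occupied ('#') -> FAIL
All cells valid: no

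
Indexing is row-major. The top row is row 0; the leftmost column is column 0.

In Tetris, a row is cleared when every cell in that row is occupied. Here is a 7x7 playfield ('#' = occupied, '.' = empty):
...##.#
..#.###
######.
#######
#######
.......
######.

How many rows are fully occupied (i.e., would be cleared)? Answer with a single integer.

Check each row:
  row 0: 4 empty cells -> not full
  row 1: 3 empty cells -> not full
  row 2: 1 empty cell -> not full
  row 3: 0 empty cells -> FULL (clear)
  row 4: 0 empty cells -> FULL (clear)
  row 5: 7 empty cells -> not full
  row 6: 1 empty cell -> not full
Total rows cleared: 2

Answer: 2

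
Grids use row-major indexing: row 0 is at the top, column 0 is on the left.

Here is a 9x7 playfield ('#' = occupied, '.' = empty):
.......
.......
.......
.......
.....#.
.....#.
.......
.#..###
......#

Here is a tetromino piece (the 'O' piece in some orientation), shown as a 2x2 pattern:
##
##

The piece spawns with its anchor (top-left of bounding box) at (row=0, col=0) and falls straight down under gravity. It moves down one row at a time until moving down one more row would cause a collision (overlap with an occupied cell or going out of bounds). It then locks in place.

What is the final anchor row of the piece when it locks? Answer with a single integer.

Spawn at (row=0, col=0). Try each row:
  row 0: fits
  row 1: fits
  row 2: fits
  row 3: fits
  row 4: fits
  row 5: fits
  row 6: blocked -> lock at row 5

Answer: 5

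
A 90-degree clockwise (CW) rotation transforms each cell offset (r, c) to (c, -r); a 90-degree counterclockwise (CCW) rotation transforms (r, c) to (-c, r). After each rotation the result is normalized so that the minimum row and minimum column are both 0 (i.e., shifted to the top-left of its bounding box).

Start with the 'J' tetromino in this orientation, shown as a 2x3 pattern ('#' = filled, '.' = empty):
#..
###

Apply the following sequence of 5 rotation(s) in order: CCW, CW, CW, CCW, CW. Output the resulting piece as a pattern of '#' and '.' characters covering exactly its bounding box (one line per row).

Answer: ##
#.
#.

Derivation:
Start:
#..
###
After rotation 1 (CCW):
.#
.#
##
After rotation 2 (CW):
#..
###
After rotation 3 (CW):
##
#.
#.
After rotation 4 (CCW):
#..
###
After rotation 5 (CW):
##
#.
#.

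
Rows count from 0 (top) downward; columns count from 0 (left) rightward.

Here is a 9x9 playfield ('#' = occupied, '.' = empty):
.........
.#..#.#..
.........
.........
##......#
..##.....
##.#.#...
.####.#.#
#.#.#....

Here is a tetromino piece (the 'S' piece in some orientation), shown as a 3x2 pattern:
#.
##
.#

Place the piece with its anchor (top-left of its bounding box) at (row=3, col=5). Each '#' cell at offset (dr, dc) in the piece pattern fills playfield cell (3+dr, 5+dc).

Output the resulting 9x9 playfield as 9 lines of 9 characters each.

Answer: .........
.#..#.#..
.........
.....#...
##...##.#
..##..#..
##.#.#...
.####.#.#
#.#.#....

Derivation:
Fill (3+0,5+0) = (3,5)
Fill (3+1,5+0) = (4,5)
Fill (3+1,5+1) = (4,6)
Fill (3+2,5+1) = (5,6)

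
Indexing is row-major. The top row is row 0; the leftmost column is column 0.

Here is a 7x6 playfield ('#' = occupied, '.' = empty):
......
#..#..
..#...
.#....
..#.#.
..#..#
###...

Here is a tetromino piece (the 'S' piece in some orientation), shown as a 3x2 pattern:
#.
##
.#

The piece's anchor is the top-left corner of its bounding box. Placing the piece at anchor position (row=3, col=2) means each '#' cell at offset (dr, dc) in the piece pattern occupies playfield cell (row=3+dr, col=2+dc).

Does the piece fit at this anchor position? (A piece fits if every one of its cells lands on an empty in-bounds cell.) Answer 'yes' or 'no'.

Answer: no

Derivation:
Check each piece cell at anchor (3, 2):
  offset (0,0) -> (3,2): empty -> OK
  offset (1,0) -> (4,2): occupied ('#') -> FAIL
  offset (1,1) -> (4,3): empty -> OK
  offset (2,1) -> (5,3): empty -> OK
All cells valid: no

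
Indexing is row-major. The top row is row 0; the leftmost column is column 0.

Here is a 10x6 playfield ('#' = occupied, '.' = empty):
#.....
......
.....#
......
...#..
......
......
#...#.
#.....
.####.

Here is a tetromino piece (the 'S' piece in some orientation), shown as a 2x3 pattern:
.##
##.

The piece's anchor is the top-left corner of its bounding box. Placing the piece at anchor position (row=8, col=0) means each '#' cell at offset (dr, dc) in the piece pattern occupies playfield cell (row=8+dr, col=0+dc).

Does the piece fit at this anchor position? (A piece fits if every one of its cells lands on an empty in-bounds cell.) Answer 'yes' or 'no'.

Check each piece cell at anchor (8, 0):
  offset (0,1) -> (8,1): empty -> OK
  offset (0,2) -> (8,2): empty -> OK
  offset (1,0) -> (9,0): empty -> OK
  offset (1,1) -> (9,1): occupied ('#') -> FAIL
All cells valid: no

Answer: no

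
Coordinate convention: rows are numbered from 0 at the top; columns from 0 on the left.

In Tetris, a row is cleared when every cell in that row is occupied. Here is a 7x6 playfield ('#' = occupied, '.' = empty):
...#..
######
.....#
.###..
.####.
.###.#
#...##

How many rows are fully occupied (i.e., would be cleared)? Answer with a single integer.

Answer: 1

Derivation:
Check each row:
  row 0: 5 empty cells -> not full
  row 1: 0 empty cells -> FULL (clear)
  row 2: 5 empty cells -> not full
  row 3: 3 empty cells -> not full
  row 4: 2 empty cells -> not full
  row 5: 2 empty cells -> not full
  row 6: 3 empty cells -> not full
Total rows cleared: 1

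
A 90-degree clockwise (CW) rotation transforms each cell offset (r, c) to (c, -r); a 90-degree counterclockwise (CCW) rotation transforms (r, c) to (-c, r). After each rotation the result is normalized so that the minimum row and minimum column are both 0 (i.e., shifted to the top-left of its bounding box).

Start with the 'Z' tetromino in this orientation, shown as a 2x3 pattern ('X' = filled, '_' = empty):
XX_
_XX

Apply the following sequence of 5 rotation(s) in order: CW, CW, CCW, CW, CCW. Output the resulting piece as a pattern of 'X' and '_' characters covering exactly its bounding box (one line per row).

Start:
XX_
_XX
After rotation 1 (CW):
_X
XX
X_
After rotation 2 (CW):
XX_
_XX
After rotation 3 (CCW):
_X
XX
X_
After rotation 4 (CW):
XX_
_XX
After rotation 5 (CCW):
_X
XX
X_

Answer: _X
XX
X_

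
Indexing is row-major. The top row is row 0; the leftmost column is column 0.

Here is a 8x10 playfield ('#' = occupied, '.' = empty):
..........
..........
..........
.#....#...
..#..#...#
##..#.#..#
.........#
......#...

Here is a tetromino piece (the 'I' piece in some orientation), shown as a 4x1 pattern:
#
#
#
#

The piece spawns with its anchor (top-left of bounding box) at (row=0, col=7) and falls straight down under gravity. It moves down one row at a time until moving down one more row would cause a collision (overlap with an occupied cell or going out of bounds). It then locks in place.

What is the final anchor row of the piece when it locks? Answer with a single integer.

Answer: 4

Derivation:
Spawn at (row=0, col=7). Try each row:
  row 0: fits
  row 1: fits
  row 2: fits
  row 3: fits
  row 4: fits
  row 5: blocked -> lock at row 4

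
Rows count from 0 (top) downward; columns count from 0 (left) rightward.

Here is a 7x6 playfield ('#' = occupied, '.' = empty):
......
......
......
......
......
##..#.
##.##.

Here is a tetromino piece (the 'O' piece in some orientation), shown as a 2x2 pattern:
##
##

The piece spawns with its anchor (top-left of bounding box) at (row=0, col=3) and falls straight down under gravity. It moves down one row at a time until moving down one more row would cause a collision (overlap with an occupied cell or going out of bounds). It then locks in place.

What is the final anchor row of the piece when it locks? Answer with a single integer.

Spawn at (row=0, col=3). Try each row:
  row 0: fits
  row 1: fits
  row 2: fits
  row 3: fits
  row 4: blocked -> lock at row 3

Answer: 3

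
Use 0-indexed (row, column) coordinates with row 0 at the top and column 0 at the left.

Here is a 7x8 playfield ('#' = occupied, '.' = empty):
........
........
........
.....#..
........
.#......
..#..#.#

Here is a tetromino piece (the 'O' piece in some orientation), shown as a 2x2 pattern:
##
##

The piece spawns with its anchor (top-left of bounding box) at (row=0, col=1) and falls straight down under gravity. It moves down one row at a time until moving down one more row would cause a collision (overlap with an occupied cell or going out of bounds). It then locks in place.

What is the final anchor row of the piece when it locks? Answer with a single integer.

Answer: 3

Derivation:
Spawn at (row=0, col=1). Try each row:
  row 0: fits
  row 1: fits
  row 2: fits
  row 3: fits
  row 4: blocked -> lock at row 3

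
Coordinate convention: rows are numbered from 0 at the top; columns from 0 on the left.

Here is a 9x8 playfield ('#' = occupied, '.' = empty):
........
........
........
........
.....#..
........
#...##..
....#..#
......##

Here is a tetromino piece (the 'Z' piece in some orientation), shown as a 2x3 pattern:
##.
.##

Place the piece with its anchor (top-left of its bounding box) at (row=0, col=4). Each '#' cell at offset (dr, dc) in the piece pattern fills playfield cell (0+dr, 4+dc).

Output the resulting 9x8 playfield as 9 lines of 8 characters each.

Fill (0+0,4+0) = (0,4)
Fill (0+0,4+1) = (0,5)
Fill (0+1,4+1) = (1,5)
Fill (0+1,4+2) = (1,6)

Answer: ....##..
.....##.
........
........
.....#..
........
#...##..
....#..#
......##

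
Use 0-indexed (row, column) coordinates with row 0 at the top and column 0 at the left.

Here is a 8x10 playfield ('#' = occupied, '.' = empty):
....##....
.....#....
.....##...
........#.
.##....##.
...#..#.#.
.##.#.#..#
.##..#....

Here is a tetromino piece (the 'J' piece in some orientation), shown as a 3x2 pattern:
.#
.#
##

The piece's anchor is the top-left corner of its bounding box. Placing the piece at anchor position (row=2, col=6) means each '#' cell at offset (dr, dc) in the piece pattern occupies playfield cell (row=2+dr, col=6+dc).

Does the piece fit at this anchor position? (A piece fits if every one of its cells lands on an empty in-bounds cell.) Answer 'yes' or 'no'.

Answer: no

Derivation:
Check each piece cell at anchor (2, 6):
  offset (0,1) -> (2,7): empty -> OK
  offset (1,1) -> (3,7): empty -> OK
  offset (2,0) -> (4,6): empty -> OK
  offset (2,1) -> (4,7): occupied ('#') -> FAIL
All cells valid: no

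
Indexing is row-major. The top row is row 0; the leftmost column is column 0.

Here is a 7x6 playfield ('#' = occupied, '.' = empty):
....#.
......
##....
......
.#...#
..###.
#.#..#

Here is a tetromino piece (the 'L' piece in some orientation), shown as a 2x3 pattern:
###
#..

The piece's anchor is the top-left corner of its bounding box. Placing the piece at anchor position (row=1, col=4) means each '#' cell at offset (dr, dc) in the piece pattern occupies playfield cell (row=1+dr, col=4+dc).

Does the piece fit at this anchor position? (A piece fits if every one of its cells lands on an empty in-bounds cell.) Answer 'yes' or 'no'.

Check each piece cell at anchor (1, 4):
  offset (0,0) -> (1,4): empty -> OK
  offset (0,1) -> (1,5): empty -> OK
  offset (0,2) -> (1,6): out of bounds -> FAIL
  offset (1,0) -> (2,4): empty -> OK
All cells valid: no

Answer: no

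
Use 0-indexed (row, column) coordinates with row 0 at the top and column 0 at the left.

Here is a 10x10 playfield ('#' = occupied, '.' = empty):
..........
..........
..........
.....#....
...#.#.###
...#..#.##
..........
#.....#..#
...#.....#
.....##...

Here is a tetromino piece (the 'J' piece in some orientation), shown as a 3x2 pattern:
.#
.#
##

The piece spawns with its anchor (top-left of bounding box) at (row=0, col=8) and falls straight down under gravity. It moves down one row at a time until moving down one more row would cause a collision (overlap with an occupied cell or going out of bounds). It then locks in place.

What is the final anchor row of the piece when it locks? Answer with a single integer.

Answer: 1

Derivation:
Spawn at (row=0, col=8). Try each row:
  row 0: fits
  row 1: fits
  row 2: blocked -> lock at row 1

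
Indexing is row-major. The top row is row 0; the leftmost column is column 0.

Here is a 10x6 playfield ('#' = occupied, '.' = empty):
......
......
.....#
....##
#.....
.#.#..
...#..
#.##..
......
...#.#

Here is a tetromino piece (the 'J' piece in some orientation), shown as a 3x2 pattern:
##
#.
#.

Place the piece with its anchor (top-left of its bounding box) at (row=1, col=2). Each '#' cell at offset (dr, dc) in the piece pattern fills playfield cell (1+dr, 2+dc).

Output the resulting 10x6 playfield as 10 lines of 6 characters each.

Answer: ......
..##..
..#..#
..#.##
#.....
.#.#..
...#..
#.##..
......
...#.#

Derivation:
Fill (1+0,2+0) = (1,2)
Fill (1+0,2+1) = (1,3)
Fill (1+1,2+0) = (2,2)
Fill (1+2,2+0) = (3,2)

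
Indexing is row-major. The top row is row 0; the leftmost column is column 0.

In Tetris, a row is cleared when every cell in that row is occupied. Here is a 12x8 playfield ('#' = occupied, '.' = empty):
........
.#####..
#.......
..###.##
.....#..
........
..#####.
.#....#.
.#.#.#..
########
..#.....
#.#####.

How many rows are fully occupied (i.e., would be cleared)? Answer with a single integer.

Check each row:
  row 0: 8 empty cells -> not full
  row 1: 3 empty cells -> not full
  row 2: 7 empty cells -> not full
  row 3: 3 empty cells -> not full
  row 4: 7 empty cells -> not full
  row 5: 8 empty cells -> not full
  row 6: 3 empty cells -> not full
  row 7: 6 empty cells -> not full
  row 8: 5 empty cells -> not full
  row 9: 0 empty cells -> FULL (clear)
  row 10: 7 empty cells -> not full
  row 11: 2 empty cells -> not full
Total rows cleared: 1

Answer: 1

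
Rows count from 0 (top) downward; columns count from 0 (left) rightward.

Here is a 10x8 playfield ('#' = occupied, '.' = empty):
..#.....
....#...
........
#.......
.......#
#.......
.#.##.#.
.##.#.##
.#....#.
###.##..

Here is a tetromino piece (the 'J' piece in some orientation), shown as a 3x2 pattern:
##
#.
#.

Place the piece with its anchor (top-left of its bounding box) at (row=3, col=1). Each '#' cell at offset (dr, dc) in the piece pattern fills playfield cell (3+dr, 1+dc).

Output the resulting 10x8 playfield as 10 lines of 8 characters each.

Answer: ..#.....
....#...
........
###.....
.#.....#
##......
.#.##.#.
.##.#.##
.#....#.
###.##..

Derivation:
Fill (3+0,1+0) = (3,1)
Fill (3+0,1+1) = (3,2)
Fill (3+1,1+0) = (4,1)
Fill (3+2,1+0) = (5,1)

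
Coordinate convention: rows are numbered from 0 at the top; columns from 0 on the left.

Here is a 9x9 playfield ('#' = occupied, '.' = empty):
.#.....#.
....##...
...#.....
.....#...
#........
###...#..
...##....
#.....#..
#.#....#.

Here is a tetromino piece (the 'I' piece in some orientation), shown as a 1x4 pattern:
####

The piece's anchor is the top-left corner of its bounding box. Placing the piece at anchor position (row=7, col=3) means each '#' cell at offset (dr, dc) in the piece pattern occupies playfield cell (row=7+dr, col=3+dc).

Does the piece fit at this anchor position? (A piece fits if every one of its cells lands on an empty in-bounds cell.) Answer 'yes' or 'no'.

Check each piece cell at anchor (7, 3):
  offset (0,0) -> (7,3): empty -> OK
  offset (0,1) -> (7,4): empty -> OK
  offset (0,2) -> (7,5): empty -> OK
  offset (0,3) -> (7,6): occupied ('#') -> FAIL
All cells valid: no

Answer: no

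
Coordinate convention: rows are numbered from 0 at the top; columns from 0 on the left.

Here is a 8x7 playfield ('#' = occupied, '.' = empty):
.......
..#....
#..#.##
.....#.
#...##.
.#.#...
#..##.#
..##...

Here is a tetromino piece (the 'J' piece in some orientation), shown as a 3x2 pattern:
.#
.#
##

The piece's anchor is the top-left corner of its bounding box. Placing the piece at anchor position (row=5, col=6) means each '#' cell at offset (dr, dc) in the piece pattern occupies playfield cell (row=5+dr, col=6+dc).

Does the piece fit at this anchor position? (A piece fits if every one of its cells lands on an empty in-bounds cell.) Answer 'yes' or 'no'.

Answer: no

Derivation:
Check each piece cell at anchor (5, 6):
  offset (0,1) -> (5,7): out of bounds -> FAIL
  offset (1,1) -> (6,7): out of bounds -> FAIL
  offset (2,0) -> (7,6): empty -> OK
  offset (2,1) -> (7,7): out of bounds -> FAIL
All cells valid: no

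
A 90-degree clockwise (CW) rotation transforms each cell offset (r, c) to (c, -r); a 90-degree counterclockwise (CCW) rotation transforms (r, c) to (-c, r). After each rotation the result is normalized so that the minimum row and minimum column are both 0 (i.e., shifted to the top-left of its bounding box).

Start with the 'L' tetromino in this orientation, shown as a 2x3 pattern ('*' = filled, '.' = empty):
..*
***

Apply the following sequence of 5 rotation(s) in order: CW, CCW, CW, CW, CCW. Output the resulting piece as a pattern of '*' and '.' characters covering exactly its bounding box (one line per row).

Answer: *.
*.
**

Derivation:
Start:
..*
***
After rotation 1 (CW):
*.
*.
**
After rotation 2 (CCW):
..*
***
After rotation 3 (CW):
*.
*.
**
After rotation 4 (CW):
***
*..
After rotation 5 (CCW):
*.
*.
**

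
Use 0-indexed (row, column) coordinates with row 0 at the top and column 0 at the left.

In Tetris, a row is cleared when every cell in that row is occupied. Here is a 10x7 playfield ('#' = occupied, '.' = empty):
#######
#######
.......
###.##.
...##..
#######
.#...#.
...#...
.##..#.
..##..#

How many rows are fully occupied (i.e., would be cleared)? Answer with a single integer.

Check each row:
  row 0: 0 empty cells -> FULL (clear)
  row 1: 0 empty cells -> FULL (clear)
  row 2: 7 empty cells -> not full
  row 3: 2 empty cells -> not full
  row 4: 5 empty cells -> not full
  row 5: 0 empty cells -> FULL (clear)
  row 6: 5 empty cells -> not full
  row 7: 6 empty cells -> not full
  row 8: 4 empty cells -> not full
  row 9: 4 empty cells -> not full
Total rows cleared: 3

Answer: 3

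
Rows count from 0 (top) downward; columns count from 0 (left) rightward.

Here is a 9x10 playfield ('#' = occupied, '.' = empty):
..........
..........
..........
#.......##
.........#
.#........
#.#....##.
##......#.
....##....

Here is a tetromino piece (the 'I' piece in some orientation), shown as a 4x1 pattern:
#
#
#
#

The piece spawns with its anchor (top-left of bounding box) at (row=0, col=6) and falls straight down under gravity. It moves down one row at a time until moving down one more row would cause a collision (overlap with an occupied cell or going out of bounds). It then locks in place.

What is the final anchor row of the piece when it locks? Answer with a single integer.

Spawn at (row=0, col=6). Try each row:
  row 0: fits
  row 1: fits
  row 2: fits
  row 3: fits
  row 4: fits
  row 5: fits
  row 6: blocked -> lock at row 5

Answer: 5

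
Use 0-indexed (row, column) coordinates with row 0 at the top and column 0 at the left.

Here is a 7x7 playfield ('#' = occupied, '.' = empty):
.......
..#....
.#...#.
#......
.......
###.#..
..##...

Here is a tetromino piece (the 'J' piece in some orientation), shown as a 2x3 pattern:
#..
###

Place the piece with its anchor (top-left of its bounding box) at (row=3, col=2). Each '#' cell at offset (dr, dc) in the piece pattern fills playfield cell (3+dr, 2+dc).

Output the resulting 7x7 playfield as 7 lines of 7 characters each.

Fill (3+0,2+0) = (3,2)
Fill (3+1,2+0) = (4,2)
Fill (3+1,2+1) = (4,3)
Fill (3+1,2+2) = (4,4)

Answer: .......
..#....
.#...#.
#.#....
..###..
###.#..
..##...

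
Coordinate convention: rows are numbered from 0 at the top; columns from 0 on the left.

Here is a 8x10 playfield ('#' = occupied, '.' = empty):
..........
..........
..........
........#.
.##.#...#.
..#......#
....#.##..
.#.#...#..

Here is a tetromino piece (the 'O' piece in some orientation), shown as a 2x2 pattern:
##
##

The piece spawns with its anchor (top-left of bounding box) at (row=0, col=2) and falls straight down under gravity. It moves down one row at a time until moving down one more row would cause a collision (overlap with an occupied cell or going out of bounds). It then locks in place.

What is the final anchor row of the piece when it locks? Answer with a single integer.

Spawn at (row=0, col=2). Try each row:
  row 0: fits
  row 1: fits
  row 2: fits
  row 3: blocked -> lock at row 2

Answer: 2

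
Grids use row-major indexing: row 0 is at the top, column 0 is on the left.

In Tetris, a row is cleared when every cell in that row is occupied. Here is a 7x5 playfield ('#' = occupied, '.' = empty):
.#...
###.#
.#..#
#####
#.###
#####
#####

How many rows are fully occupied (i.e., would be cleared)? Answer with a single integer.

Answer: 3

Derivation:
Check each row:
  row 0: 4 empty cells -> not full
  row 1: 1 empty cell -> not full
  row 2: 3 empty cells -> not full
  row 3: 0 empty cells -> FULL (clear)
  row 4: 1 empty cell -> not full
  row 5: 0 empty cells -> FULL (clear)
  row 6: 0 empty cells -> FULL (clear)
Total rows cleared: 3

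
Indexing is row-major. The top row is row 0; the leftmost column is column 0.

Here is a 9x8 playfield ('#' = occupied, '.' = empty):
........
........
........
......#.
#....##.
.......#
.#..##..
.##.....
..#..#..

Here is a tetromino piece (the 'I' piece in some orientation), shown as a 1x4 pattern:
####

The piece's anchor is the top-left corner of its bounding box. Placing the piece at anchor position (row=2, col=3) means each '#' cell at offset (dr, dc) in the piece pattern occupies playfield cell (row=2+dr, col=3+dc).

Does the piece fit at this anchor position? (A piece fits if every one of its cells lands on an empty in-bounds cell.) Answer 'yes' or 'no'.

Check each piece cell at anchor (2, 3):
  offset (0,0) -> (2,3): empty -> OK
  offset (0,1) -> (2,4): empty -> OK
  offset (0,2) -> (2,5): empty -> OK
  offset (0,3) -> (2,6): empty -> OK
All cells valid: yes

Answer: yes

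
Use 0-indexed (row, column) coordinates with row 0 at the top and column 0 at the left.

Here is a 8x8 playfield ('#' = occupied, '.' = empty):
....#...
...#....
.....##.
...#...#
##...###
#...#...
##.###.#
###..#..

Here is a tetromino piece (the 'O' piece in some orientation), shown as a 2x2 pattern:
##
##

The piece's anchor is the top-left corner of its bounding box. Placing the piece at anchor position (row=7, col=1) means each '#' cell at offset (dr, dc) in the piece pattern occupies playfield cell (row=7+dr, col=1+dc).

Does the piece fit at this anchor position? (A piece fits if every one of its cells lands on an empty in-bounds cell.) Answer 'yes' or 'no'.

Check each piece cell at anchor (7, 1):
  offset (0,0) -> (7,1): occupied ('#') -> FAIL
  offset (0,1) -> (7,2): occupied ('#') -> FAIL
  offset (1,0) -> (8,1): out of bounds -> FAIL
  offset (1,1) -> (8,2): out of bounds -> FAIL
All cells valid: no

Answer: no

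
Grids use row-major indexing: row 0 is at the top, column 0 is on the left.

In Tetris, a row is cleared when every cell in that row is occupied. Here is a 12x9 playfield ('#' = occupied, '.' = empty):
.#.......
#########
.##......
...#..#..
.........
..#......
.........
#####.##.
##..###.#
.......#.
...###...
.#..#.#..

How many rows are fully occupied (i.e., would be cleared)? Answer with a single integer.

Check each row:
  row 0: 8 empty cells -> not full
  row 1: 0 empty cells -> FULL (clear)
  row 2: 7 empty cells -> not full
  row 3: 7 empty cells -> not full
  row 4: 9 empty cells -> not full
  row 5: 8 empty cells -> not full
  row 6: 9 empty cells -> not full
  row 7: 2 empty cells -> not full
  row 8: 3 empty cells -> not full
  row 9: 8 empty cells -> not full
  row 10: 6 empty cells -> not full
  row 11: 6 empty cells -> not full
Total rows cleared: 1

Answer: 1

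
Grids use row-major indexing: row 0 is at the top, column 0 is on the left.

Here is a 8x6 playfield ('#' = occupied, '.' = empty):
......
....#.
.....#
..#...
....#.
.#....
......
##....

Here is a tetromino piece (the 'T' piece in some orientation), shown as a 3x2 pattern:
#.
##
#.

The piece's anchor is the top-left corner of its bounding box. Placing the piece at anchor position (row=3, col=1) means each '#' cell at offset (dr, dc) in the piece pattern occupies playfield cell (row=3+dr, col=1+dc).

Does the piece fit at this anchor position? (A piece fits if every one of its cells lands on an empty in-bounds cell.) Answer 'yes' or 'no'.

Answer: no

Derivation:
Check each piece cell at anchor (3, 1):
  offset (0,0) -> (3,1): empty -> OK
  offset (1,0) -> (4,1): empty -> OK
  offset (1,1) -> (4,2): empty -> OK
  offset (2,0) -> (5,1): occupied ('#') -> FAIL
All cells valid: no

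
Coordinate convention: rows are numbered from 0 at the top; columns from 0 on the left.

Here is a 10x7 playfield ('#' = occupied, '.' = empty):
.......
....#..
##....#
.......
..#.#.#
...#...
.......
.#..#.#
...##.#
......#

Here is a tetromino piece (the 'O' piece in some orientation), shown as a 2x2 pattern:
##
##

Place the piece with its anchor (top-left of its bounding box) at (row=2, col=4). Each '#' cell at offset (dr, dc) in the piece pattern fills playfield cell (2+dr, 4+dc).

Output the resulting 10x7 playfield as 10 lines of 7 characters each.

Fill (2+0,4+0) = (2,4)
Fill (2+0,4+1) = (2,5)
Fill (2+1,4+0) = (3,4)
Fill (2+1,4+1) = (3,5)

Answer: .......
....#..
##..###
....##.
..#.#.#
...#...
.......
.#..#.#
...##.#
......#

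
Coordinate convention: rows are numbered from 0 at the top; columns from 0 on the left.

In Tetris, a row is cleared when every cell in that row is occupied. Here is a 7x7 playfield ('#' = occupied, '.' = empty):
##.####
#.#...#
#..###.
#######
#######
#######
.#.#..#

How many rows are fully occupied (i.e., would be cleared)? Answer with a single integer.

Check each row:
  row 0: 1 empty cell -> not full
  row 1: 4 empty cells -> not full
  row 2: 3 empty cells -> not full
  row 3: 0 empty cells -> FULL (clear)
  row 4: 0 empty cells -> FULL (clear)
  row 5: 0 empty cells -> FULL (clear)
  row 6: 4 empty cells -> not full
Total rows cleared: 3

Answer: 3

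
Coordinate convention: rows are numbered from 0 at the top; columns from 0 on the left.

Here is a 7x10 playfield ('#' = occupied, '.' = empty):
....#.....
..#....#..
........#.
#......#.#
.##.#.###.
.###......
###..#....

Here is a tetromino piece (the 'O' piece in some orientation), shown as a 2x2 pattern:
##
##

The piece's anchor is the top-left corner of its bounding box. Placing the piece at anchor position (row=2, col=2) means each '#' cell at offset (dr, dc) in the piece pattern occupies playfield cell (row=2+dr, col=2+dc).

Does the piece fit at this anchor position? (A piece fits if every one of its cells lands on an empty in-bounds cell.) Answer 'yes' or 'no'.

Answer: yes

Derivation:
Check each piece cell at anchor (2, 2):
  offset (0,0) -> (2,2): empty -> OK
  offset (0,1) -> (2,3): empty -> OK
  offset (1,0) -> (3,2): empty -> OK
  offset (1,1) -> (3,3): empty -> OK
All cells valid: yes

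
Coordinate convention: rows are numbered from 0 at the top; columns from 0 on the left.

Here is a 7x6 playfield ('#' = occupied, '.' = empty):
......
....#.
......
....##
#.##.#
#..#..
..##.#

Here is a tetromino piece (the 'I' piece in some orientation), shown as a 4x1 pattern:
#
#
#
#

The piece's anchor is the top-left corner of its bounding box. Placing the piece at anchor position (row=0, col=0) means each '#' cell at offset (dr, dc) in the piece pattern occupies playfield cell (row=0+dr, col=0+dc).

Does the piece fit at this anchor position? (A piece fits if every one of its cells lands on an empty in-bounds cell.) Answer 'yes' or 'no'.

Check each piece cell at anchor (0, 0):
  offset (0,0) -> (0,0): empty -> OK
  offset (1,0) -> (1,0): empty -> OK
  offset (2,0) -> (2,0): empty -> OK
  offset (3,0) -> (3,0): empty -> OK
All cells valid: yes

Answer: yes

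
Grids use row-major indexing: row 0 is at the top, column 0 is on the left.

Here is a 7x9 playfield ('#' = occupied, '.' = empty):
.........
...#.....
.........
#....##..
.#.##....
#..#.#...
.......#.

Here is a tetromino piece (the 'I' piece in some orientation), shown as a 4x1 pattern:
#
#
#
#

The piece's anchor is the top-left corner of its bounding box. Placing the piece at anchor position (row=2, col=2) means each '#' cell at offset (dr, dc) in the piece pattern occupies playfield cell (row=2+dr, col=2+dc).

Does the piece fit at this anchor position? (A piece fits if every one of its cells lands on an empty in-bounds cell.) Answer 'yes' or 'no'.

Answer: yes

Derivation:
Check each piece cell at anchor (2, 2):
  offset (0,0) -> (2,2): empty -> OK
  offset (1,0) -> (3,2): empty -> OK
  offset (2,0) -> (4,2): empty -> OK
  offset (3,0) -> (5,2): empty -> OK
All cells valid: yes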